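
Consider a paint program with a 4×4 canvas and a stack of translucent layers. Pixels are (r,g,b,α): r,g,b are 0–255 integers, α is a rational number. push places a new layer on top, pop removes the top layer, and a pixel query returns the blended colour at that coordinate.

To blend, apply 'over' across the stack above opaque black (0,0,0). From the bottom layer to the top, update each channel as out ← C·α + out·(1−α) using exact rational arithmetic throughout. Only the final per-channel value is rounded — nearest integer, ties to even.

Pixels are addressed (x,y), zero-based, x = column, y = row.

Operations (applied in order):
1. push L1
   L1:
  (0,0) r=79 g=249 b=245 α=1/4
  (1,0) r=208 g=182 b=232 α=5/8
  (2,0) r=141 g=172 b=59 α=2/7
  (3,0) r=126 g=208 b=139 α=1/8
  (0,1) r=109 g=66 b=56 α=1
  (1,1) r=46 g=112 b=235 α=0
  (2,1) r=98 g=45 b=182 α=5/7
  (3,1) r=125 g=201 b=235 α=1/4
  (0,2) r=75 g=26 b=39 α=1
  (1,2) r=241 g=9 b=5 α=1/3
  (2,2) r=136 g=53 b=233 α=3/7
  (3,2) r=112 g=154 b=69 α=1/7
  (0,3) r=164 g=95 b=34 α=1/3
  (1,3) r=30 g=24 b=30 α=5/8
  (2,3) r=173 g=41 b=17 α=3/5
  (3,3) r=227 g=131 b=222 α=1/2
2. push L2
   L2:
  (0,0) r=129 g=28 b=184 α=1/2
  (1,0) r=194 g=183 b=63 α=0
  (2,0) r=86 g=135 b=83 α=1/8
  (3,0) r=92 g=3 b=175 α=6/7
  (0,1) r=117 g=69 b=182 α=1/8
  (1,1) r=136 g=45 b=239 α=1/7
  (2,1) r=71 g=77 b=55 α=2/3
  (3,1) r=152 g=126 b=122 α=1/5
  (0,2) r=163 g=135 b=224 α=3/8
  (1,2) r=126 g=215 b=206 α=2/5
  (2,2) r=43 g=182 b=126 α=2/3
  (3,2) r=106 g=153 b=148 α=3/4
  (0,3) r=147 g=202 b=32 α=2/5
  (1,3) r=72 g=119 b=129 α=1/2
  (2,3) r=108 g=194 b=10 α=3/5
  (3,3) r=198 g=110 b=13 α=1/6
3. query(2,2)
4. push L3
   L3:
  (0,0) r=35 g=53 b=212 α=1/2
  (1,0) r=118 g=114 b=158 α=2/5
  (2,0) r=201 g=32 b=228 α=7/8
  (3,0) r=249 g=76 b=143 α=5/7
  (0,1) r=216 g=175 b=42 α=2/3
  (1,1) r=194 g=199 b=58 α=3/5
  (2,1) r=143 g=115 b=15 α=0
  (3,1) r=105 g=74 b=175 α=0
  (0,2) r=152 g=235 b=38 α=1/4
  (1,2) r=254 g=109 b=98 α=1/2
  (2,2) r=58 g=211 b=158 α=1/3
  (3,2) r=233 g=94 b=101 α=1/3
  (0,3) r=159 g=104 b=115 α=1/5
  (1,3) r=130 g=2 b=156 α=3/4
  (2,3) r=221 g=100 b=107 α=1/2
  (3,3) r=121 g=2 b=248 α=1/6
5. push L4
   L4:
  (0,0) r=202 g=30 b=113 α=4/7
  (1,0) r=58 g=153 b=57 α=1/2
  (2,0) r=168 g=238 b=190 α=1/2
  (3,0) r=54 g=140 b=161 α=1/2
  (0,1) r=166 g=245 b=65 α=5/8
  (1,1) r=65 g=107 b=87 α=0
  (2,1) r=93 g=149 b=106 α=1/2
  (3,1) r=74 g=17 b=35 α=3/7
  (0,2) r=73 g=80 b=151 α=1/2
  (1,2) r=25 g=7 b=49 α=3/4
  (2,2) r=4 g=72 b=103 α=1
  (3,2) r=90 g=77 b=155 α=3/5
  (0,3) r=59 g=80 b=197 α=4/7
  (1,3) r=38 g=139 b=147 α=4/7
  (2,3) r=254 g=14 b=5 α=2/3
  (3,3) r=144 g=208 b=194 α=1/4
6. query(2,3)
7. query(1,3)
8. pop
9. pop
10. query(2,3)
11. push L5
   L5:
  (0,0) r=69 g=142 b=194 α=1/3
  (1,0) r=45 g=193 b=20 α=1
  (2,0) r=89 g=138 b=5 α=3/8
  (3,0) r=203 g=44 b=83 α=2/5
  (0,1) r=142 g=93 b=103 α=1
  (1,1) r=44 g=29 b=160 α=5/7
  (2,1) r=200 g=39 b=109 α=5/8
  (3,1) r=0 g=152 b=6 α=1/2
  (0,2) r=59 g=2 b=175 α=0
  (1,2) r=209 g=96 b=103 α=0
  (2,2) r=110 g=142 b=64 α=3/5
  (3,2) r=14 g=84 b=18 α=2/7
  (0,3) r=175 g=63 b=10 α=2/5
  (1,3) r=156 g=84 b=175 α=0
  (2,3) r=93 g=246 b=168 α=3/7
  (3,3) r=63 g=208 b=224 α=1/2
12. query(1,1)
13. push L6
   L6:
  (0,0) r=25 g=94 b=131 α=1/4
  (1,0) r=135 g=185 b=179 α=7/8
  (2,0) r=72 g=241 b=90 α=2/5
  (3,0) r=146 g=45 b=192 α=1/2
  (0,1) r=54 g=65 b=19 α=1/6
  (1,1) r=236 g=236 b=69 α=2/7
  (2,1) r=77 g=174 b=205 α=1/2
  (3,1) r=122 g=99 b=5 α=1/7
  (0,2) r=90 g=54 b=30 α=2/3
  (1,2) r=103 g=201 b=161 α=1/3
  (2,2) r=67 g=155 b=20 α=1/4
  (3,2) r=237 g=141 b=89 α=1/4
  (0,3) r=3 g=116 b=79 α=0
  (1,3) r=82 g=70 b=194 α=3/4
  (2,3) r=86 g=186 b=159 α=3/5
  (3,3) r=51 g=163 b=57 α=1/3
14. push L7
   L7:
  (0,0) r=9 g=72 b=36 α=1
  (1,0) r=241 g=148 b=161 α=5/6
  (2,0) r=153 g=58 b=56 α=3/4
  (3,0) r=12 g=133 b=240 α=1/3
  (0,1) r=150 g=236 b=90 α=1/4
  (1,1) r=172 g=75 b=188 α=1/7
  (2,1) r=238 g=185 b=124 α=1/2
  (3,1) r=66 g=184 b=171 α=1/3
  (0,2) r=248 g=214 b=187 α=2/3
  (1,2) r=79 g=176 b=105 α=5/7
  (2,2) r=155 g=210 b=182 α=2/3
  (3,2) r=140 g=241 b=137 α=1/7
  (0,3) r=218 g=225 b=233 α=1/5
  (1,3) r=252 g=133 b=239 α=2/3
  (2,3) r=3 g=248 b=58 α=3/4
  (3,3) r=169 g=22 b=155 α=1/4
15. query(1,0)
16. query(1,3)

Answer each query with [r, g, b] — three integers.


query (2,2) [L1,L2] — begin 0,0,0
+L1 (α=3/7) → [408/7, 159/7, 699/7]
+L2 (α=2/3) → [1010/21, 2707/21, 821/7]
= [48, 129, 117]

at x=2,y=3 over L1,L2,L3,L4:
after L1 α=3/5: [519/5, 123/5, 51/5]
after L2 α=3/5: [2658/25, 3156/25, 252/25]
after L3 α=1/2: [8183/50, 2828/25, 2927/50]
after L4 α=2/3: [33583/150, 1176/25, 3427/150]
= [224, 47, 23]

at x=1,y=3 over L1,L2,L3,L4:
L1 α=5/8: [75/4, 15, 75/4]
L2 α=1/2: [363/8, 67, 591/8]
L3 α=3/4: [3483/32, 73/4, 4335/32]
L4 α=4/7: [15313/224, 349/4, 31821/224]
rounded: [68, 87, 142]

at x=2,y=3 over L1,L2:
after L1 α=3/5: [519/5, 123/5, 51/5]
after L2 α=3/5: [2658/25, 3156/25, 252/25]
= [106, 126, 10]

query (1,1) [L1,L2,L5] — begin 0,0,0
L1 α=0: [0, 0, 0]
L2 α=1/7: [136/7, 45/7, 239/7]
L5 α=5/7: [1812/49, 1105/49, 6078/49]
rounded: [37, 23, 124]

query (1,0) [L1,L2,L5,L6,L7] — begin 0,0,0
+L1 (α=5/8) → [130, 455/4, 145]
+L2 (α=0) → [130, 455/4, 145]
+L5 (α=1) → [45, 193, 20]
+L6 (α=7/8) → [495/4, 186, 1273/8]
+L7 (α=5/6) → [5315/24, 463/3, 2571/16]
→ [221, 154, 161]

(1,3) stack=L1,L2,L5,L6,L7; from [0,0,0]:
+L1 (α=5/8) → [75/4, 15, 75/4]
+L2 (α=1/2) → [363/8, 67, 591/8]
+L5 (α=0) → [363/8, 67, 591/8]
+L6 (α=3/4) → [2331/32, 277/4, 5247/32]
+L7 (α=2/3) → [6153/32, 447/4, 20543/96]
→ [192, 112, 214]


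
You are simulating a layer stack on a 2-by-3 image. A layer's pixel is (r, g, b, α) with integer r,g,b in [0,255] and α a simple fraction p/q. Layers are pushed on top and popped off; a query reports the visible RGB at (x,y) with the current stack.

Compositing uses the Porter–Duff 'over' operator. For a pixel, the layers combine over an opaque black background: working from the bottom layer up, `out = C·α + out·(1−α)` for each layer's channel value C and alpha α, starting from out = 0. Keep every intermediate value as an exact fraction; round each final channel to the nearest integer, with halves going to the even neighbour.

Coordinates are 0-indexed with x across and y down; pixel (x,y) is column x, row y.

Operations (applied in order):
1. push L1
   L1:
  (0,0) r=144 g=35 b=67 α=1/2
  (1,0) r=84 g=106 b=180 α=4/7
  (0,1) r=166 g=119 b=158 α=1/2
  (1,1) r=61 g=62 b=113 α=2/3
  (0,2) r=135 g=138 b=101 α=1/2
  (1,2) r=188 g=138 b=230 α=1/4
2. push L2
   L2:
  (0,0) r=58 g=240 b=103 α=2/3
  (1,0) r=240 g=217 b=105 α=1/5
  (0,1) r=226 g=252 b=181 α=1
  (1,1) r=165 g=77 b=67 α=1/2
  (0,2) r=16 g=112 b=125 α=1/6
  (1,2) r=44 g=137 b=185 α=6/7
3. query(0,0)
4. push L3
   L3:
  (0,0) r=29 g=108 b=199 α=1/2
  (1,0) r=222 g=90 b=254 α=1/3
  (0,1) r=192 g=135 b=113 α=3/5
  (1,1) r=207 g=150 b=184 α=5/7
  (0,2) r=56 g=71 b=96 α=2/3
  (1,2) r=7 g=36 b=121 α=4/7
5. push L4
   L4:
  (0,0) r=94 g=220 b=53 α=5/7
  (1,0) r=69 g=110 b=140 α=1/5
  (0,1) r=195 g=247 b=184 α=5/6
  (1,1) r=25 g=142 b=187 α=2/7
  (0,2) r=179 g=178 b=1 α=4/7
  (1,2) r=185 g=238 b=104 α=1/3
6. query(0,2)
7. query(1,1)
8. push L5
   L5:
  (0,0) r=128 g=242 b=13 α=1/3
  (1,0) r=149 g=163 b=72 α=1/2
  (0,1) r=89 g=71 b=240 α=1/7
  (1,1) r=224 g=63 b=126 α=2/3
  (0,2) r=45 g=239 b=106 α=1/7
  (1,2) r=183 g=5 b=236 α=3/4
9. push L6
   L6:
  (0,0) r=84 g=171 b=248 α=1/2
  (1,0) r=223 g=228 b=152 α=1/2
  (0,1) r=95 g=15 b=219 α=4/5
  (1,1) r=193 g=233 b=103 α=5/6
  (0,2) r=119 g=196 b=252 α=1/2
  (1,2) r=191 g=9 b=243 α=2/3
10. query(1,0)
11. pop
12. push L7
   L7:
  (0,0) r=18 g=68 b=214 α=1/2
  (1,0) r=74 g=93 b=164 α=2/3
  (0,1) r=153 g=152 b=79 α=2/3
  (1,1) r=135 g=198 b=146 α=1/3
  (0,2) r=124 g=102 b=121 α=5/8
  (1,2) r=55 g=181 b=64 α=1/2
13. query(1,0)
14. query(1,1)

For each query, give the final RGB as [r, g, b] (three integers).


query (0,0) [L1,L2] — begin 0,0,0
after L1 α=1/2: [72, 35/2, 67/2]
after L2 α=2/3: [188/3, 995/6, 479/6]
→ [63, 166, 80]

(0,2) stack=L1,L2,L3,L4; from [0,0,0]:
L1 α=1/2: [135/2, 69, 101/2]
L2 α=1/6: [707/12, 457/6, 755/12]
L3 α=2/3: [2051/36, 1309/18, 3059/36]
L4 α=4/7: [10643/84, 5581/42, 3107/84]
→ [127, 133, 37]

(1,1) stack=L1,L2,L3,L4; from [0,0,0]:
L1 α=2/3: [122/3, 124/3, 226/3]
L2 α=1/2: [617/6, 355/6, 427/6]
L3 α=5/7: [3722/21, 2605/21, 3187/21]
L4 α=2/7: [19660/147, 18989/147, 23789/147]
→ [134, 129, 162]

(1,0) stack=L1,L2,L3,L4,L5,L6; from [0,0,0]:
L1 α=4/7: [48, 424/7, 720/7]
L2 α=1/5: [432/5, 643/7, 723/7]
L3 α=1/3: [658/5, 1916/21, 3224/21]
L4 α=1/5: [2977/25, 9974/105, 15836/105]
L5 α=1/2: [3351/25, 27089/210, 11698/105]
L6 α=1/2: [4463/25, 74969/420, 13829/105]
→ [179, 178, 132]

query (1,0) [L1,L2,L3,L4,L5,L7] — begin 0,0,0
L1 α=4/7: [48, 424/7, 720/7]
L2 α=1/5: [432/5, 643/7, 723/7]
L3 α=1/3: [658/5, 1916/21, 3224/21]
L4 α=1/5: [2977/25, 9974/105, 15836/105]
L5 α=1/2: [3351/25, 27089/210, 11698/105]
L7 α=2/3: [7051/75, 66149/630, 46138/315]
rounded: [94, 105, 146]

at x=1,y=1 over L1,L2,L3,L4,L5,L7:
L1 α=2/3: [122/3, 124/3, 226/3]
L2 α=1/2: [617/6, 355/6, 427/6]
L3 α=5/7: [3722/21, 2605/21, 3187/21]
L4 α=2/7: [19660/147, 18989/147, 23789/147]
L5 α=2/3: [85516/441, 37511/441, 60833/441]
L7 α=1/3: [230567/1323, 162340/1323, 186052/1323]
→ [174, 123, 141]


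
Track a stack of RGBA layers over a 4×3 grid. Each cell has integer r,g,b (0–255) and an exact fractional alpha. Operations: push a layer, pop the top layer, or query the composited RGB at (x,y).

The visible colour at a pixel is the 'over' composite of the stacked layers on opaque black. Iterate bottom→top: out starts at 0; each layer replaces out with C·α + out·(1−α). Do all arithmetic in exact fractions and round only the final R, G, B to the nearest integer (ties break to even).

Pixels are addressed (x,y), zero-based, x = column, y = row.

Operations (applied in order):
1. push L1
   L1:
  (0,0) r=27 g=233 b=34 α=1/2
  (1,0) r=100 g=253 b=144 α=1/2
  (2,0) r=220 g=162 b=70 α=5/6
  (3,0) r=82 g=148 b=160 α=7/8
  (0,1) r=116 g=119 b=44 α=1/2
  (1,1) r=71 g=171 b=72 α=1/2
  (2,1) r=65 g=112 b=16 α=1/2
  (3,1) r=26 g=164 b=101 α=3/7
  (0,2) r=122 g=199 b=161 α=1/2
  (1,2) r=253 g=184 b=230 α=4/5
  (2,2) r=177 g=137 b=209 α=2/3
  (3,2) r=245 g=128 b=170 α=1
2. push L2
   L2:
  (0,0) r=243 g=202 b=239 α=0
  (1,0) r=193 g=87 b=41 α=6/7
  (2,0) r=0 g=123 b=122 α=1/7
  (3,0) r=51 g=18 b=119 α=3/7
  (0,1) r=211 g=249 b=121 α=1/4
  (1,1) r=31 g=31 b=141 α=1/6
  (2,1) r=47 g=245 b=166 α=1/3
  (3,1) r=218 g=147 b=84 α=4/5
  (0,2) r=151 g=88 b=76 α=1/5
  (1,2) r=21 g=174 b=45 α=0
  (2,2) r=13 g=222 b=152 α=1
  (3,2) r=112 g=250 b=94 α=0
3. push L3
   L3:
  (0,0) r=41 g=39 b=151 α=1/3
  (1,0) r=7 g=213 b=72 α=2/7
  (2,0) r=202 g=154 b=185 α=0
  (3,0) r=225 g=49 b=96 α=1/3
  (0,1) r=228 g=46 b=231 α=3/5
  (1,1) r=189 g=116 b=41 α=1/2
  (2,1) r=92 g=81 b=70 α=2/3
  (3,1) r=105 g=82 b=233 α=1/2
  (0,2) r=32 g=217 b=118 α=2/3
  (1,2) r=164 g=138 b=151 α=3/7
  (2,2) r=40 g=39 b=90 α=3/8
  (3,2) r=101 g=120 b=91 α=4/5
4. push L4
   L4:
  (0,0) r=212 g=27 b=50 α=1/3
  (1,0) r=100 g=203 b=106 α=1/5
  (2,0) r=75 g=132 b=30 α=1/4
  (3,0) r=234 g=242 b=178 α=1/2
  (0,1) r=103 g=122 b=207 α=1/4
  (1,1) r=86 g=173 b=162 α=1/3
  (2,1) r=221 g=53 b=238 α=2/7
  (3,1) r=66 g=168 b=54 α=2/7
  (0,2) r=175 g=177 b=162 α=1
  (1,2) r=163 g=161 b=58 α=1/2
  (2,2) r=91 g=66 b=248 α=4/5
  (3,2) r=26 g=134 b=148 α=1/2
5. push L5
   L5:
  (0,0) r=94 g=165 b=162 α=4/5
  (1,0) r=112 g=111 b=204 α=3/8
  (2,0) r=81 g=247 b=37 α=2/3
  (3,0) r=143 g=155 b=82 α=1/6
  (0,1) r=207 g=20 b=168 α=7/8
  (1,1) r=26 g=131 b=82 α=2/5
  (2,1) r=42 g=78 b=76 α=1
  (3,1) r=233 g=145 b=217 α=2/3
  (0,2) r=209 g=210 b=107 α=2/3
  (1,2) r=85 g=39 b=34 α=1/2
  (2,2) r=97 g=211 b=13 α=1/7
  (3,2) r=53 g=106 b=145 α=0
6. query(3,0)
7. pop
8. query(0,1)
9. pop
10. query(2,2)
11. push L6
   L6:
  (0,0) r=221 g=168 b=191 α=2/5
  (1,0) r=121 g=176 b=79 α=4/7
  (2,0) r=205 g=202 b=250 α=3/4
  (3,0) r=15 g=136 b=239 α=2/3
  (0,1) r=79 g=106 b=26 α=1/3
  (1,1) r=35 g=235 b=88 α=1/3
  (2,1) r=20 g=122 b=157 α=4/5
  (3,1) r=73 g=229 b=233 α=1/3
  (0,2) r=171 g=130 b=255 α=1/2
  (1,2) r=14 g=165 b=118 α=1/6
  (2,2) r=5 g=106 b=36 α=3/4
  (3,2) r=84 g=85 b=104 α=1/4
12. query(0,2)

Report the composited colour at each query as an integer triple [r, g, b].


at x=3,y=0 over L1,L2,L3,L4,L5:
after L1 α=7/8: [287/4, 259/2, 140]
after L2 α=3/7: [440/7, 572/7, 131]
after L3 α=1/3: [2455/21, 1487/21, 358/3]
after L4 α=1/2: [7369/42, 6569/42, 446/3]
after L5 α=1/6: [42851/252, 39355/252, 1238/9]
rounded: [170, 156, 138]

query (0,1) [L1,L2,L3,L4] — begin 0,0,0
+L1 (α=1/2) → [58, 119/2, 22]
+L2 (α=1/4) → [385/4, 855/8, 187/4]
+L3 (α=3/5) → [1753/10, 1407/20, 1573/10]
+L4 (α=1/4) → [6289/40, 6661/80, 6789/40]
= [157, 83, 170]

at x=2,y=2 over L1,L2,L3:
after L1 α=2/3: [118, 274/3, 418/3]
after L2 α=1: [13, 222, 152]
after L3 α=3/8: [185/8, 1227/8, 515/4]
rounded: [23, 153, 129]

query (0,2) [L1,L2,L3,L6] — begin 0,0,0
after L1 α=1/2: [61, 199/2, 161/2]
after L2 α=1/5: [79, 486/5, 398/5]
after L3 α=2/3: [143/3, 2656/15, 526/5]
after L6 α=1/2: [328/3, 2303/15, 1801/10]
→ [109, 154, 180]


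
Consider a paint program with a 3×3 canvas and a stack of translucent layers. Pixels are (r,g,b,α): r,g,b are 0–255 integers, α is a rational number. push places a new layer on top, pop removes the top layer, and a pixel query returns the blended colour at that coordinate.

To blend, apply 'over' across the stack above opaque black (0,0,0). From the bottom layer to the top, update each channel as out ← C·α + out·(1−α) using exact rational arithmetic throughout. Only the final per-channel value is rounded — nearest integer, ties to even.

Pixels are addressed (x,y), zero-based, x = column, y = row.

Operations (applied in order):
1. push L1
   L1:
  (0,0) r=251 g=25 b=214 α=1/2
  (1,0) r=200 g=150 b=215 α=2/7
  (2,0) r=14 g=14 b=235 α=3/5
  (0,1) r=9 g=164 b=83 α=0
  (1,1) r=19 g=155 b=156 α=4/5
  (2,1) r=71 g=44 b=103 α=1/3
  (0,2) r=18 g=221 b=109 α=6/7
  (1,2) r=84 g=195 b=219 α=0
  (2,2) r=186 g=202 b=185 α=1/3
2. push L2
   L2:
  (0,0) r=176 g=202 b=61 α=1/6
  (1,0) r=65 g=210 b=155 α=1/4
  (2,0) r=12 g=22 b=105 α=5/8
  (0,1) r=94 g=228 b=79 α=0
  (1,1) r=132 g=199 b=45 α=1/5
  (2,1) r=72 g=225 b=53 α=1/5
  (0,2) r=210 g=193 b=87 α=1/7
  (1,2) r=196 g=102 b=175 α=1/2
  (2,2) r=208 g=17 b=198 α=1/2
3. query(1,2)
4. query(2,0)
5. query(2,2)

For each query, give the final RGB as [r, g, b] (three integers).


at x=1,y=2 over L1,L2:
after L1 α=0: [0, 0, 0]
after L2 α=1/2: [98, 51, 175/2]
= [98, 51, 88]

at x=2,y=0 over L1,L2:
after L1 α=3/5: [42/5, 42/5, 141]
after L2 α=5/8: [213/20, 169/10, 237/2]
= [11, 17, 118]

at x=2,y=2 over L1,L2:
after L1 α=1/3: [62, 202/3, 185/3]
after L2 α=1/2: [135, 253/6, 779/6]
→ [135, 42, 130]


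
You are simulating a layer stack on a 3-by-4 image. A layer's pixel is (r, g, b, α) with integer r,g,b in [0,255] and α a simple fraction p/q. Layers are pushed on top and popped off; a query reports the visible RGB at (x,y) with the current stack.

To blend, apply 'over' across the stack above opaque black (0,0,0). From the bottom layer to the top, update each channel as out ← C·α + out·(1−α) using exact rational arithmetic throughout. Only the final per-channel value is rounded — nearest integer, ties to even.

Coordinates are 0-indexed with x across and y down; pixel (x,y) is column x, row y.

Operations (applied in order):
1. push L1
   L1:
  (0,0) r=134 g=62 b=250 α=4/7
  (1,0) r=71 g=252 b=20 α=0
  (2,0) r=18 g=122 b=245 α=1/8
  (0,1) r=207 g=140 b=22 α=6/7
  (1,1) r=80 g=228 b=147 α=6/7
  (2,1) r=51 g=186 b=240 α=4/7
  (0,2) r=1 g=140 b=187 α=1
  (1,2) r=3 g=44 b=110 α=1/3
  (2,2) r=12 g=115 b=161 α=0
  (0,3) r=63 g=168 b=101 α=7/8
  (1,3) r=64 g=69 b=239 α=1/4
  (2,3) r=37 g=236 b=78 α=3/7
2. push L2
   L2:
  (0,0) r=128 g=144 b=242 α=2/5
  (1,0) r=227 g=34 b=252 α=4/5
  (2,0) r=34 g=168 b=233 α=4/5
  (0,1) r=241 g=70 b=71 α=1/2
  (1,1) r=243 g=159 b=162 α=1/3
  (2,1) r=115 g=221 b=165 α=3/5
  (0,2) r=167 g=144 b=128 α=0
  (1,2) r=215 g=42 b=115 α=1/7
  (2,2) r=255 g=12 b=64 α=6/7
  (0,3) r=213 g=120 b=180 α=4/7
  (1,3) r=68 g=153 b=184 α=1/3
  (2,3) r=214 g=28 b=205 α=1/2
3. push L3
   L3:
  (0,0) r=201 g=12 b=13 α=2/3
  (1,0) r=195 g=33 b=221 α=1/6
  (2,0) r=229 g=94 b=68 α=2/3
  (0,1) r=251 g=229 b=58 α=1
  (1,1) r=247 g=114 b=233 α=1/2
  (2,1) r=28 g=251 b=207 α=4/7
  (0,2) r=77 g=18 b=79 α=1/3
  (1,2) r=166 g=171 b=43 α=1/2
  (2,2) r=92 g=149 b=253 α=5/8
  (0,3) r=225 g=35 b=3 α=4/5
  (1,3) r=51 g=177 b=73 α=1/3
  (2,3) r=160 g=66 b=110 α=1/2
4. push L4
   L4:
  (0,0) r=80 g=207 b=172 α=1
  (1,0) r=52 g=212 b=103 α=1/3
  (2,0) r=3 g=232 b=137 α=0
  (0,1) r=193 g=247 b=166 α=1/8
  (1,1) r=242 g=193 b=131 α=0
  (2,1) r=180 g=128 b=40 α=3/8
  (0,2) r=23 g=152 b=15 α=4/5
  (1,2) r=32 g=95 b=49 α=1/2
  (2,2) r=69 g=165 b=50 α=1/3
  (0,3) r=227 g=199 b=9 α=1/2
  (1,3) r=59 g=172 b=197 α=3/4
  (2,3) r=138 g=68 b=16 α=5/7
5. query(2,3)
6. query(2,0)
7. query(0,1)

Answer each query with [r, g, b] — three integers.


(2,3) stack=L1,L2,L3,L4; from [0,0,0]:
+L1 (α=3/7) → [111/7, 708/7, 234/7]
+L2 (α=1/2) → [1609/14, 452/7, 1669/14]
+L3 (α=1/2) → [3849/28, 457/7, 3209/28]
+L4 (α=5/7) → [13509/98, 3294/49, 4329/98]
= [138, 67, 44]

at x=2,y=0 over L1,L2,L3,L4:
L1 α=1/8: [9/4, 61/4, 245/8]
L2 α=4/5: [553/20, 2749/20, 7701/40]
L3 α=2/3: [9713/60, 6509/60, 13141/120]
L4 α=0: [9713/60, 6509/60, 13141/120]
= [162, 108, 110]

at x=0,y=1 over L1,L2,L3,L4:
+L1 (α=6/7) → [1242/7, 120, 132/7]
+L2 (α=1/2) → [2929/14, 95, 629/14]
+L3 (α=1) → [251, 229, 58]
+L4 (α=1/8) → [975/4, 925/4, 143/2]
rounded: [244, 231, 72]


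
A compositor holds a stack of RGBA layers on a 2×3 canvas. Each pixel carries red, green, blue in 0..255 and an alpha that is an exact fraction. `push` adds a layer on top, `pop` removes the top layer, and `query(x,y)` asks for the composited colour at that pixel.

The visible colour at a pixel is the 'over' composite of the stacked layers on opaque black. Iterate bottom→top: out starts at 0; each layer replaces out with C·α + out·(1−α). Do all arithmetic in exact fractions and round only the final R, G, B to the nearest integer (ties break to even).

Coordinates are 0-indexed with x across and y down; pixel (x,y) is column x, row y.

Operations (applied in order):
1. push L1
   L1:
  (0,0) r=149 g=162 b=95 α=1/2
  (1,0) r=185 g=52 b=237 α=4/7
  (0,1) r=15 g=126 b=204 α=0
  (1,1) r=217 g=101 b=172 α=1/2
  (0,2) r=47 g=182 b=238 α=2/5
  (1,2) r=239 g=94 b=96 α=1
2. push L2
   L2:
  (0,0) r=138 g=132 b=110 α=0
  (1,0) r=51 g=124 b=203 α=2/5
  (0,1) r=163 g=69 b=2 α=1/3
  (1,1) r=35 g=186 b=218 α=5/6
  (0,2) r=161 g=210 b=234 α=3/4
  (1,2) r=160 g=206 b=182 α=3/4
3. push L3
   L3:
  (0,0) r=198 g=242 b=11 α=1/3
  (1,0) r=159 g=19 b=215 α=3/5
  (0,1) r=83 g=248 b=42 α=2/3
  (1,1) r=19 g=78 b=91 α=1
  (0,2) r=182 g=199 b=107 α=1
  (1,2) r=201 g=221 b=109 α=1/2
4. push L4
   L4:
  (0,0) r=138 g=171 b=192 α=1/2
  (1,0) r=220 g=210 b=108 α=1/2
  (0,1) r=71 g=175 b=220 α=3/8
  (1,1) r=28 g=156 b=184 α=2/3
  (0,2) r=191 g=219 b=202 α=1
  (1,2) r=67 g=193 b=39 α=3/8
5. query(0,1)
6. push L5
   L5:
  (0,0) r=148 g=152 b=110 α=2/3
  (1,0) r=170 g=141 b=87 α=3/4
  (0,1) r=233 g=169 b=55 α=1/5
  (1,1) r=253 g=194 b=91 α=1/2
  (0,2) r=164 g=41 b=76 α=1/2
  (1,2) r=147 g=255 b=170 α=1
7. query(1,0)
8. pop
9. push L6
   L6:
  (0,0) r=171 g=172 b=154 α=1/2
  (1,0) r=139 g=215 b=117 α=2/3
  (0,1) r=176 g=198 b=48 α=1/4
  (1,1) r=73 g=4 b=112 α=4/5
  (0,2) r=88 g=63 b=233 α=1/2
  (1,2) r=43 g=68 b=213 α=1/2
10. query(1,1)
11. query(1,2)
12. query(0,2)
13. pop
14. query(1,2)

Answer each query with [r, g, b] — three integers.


at x=0,y=1 over L1,L2,L3,L4:
L1 α=0: [0, 0, 0]
L2 α=1/3: [163/3, 23, 2/3]
L3 α=2/3: [661/9, 173, 254/9]
L4 α=3/8: [2611/36, 695/4, 3605/36]
→ [73, 174, 100]

(1,0) stack=L1,L2,L3,L4,L5; from [0,0,0]:
after L1 α=4/7: [740/7, 208/7, 948/7]
after L2 α=2/5: [2934/35, 472/7, 5686/35]
after L3 α=3/5: [22563/175, 1343/35, 33947/175]
after L4 α=1/2: [61063/350, 8693/70, 52847/350]
after L5 α=3/4: [239563/1400, 38303/280, 144197/1400]
→ [171, 137, 103]

query (1,1) [L1,L2,L3,L4,L6] — begin 0,0,0
after L1 α=1/2: [217/2, 101/2, 86]
after L2 α=5/6: [189/4, 1961/12, 196]
after L3 α=1: [19, 78, 91]
after L4 α=2/3: [25, 130, 153]
after L6 α=4/5: [317/5, 146/5, 601/5]
= [63, 29, 120]

at x=1,y=2 over L1,L2,L3,L4,L6:
L1 α=1: [239, 94, 96]
L2 α=3/4: [719/4, 178, 321/2]
L3 α=1/2: [1523/8, 399/2, 539/4]
L4 α=3/8: [9223/64, 3153/16, 3163/32]
L6 α=1/2: [11975/128, 4241/32, 9979/64]
= [94, 133, 156]

(0,2) stack=L1,L2,L3,L4,L6; from [0,0,0]:
L1 α=2/5: [94/5, 364/5, 476/5]
L2 α=3/4: [2509/20, 1757/10, 1993/10]
L3 α=1: [182, 199, 107]
L4 α=1: [191, 219, 202]
L6 α=1/2: [279/2, 141, 435/2]
= [140, 141, 218]

at x=1,y=2 over L1,L2,L3,L4:
+L1 (α=1) → [239, 94, 96]
+L2 (α=3/4) → [719/4, 178, 321/2]
+L3 (α=1/2) → [1523/8, 399/2, 539/4]
+L4 (α=3/8) → [9223/64, 3153/16, 3163/32]
→ [144, 197, 99]


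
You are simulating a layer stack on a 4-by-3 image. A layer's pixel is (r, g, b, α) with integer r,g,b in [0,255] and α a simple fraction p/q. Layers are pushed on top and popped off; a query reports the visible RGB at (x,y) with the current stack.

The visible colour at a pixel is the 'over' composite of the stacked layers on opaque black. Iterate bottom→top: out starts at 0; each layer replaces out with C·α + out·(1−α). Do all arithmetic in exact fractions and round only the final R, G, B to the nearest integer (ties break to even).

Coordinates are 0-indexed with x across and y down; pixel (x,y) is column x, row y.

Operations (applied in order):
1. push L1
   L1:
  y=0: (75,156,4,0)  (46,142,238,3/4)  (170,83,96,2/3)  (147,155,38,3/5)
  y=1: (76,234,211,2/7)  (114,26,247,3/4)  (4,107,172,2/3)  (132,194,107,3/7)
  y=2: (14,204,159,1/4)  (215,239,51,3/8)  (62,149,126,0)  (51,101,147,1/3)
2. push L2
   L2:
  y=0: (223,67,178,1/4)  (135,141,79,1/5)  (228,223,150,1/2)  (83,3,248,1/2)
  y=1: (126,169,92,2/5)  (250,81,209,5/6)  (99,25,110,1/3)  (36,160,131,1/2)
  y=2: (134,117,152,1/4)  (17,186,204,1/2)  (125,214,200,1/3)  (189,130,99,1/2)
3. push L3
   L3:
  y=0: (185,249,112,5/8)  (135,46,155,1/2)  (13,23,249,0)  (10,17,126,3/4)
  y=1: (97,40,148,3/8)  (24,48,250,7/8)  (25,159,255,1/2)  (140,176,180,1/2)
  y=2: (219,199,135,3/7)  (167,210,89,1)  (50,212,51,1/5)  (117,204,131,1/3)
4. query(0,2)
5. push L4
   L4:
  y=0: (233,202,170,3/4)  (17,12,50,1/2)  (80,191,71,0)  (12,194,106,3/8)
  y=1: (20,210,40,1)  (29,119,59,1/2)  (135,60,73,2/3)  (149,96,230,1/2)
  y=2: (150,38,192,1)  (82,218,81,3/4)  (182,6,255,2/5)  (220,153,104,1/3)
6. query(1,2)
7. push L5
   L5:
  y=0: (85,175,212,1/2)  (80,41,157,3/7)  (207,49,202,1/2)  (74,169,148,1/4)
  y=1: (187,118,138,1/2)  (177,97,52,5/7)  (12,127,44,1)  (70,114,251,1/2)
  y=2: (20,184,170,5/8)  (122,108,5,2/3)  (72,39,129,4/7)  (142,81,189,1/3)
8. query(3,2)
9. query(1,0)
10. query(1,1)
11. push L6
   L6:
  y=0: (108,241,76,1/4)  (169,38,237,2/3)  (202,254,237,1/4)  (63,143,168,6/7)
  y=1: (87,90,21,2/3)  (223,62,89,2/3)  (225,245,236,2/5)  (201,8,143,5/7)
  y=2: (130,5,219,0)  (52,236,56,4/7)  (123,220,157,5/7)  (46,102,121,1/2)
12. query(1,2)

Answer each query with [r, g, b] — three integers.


at x=0,y=2 over L1,L2,L3:
+L1 (α=1/4) → [7/2, 51, 159/4]
+L2 (α=1/4) → [289/8, 135/2, 1085/16]
+L3 (α=3/7) → [229/2, 867/7, 2705/28]
rounded: [114, 124, 97]

query (1,2) [L1,L2,L3,L4] — begin 0,0,0
+L1 (α=3/8) → [645/8, 717/8, 153/8]
+L2 (α=1/2) → [781/16, 2205/16, 1785/16]
+L3 (α=1) → [167, 210, 89]
+L4 (α=3/4) → [413/4, 216, 83]
→ [103, 216, 83]

(3,2) stack=L1,L2,L3,L4,L5; from [0,0,0]:
L1 α=1/3: [17, 101/3, 49]
L2 α=1/2: [103, 491/6, 74]
L3 α=1/3: [323/3, 1103/9, 93]
L4 α=1/3: [1306/9, 3583/27, 290/3]
L5 α=1/3: [3890/27, 9353/81, 1147/9]
rounded: [144, 115, 127]

at x=1,y=0 over L1,L2,L3,L4,L5:
L1 α=3/4: [69/2, 213/2, 357/2]
L2 α=1/5: [273/5, 567/5, 793/5]
L3 α=1/2: [474/5, 797/10, 784/5]
L4 α=1/2: [559/10, 917/20, 517/5]
L5 α=3/7: [2318/35, 1532/35, 4423/35]
→ [66, 44, 126]

at x=1,y=1 over L1,L2,L3,L4,L5:
+L1 (α=3/4) → [171/2, 39/2, 741/4]
+L2 (α=5/6) → [2671/12, 283/4, 4921/24]
+L3 (α=7/8) → [4687/96, 1627/32, 46921/192]
+L4 (α=1/2) → [7471/192, 5435/64, 58249/384]
+L5 (α=5/7) → [92431/672, 20955/224, 108169/1344]
= [138, 94, 80]

(1,2) stack=L1,L2,L3,L4,L5,L6; from [0,0,0]:
L1 α=3/8: [645/8, 717/8, 153/8]
L2 α=1/2: [781/16, 2205/16, 1785/16]
L3 α=1: [167, 210, 89]
L4 α=3/4: [413/4, 216, 83]
L5 α=2/3: [463/4, 144, 31]
L6 α=4/7: [2221/28, 1376/7, 317/7]
→ [79, 197, 45]


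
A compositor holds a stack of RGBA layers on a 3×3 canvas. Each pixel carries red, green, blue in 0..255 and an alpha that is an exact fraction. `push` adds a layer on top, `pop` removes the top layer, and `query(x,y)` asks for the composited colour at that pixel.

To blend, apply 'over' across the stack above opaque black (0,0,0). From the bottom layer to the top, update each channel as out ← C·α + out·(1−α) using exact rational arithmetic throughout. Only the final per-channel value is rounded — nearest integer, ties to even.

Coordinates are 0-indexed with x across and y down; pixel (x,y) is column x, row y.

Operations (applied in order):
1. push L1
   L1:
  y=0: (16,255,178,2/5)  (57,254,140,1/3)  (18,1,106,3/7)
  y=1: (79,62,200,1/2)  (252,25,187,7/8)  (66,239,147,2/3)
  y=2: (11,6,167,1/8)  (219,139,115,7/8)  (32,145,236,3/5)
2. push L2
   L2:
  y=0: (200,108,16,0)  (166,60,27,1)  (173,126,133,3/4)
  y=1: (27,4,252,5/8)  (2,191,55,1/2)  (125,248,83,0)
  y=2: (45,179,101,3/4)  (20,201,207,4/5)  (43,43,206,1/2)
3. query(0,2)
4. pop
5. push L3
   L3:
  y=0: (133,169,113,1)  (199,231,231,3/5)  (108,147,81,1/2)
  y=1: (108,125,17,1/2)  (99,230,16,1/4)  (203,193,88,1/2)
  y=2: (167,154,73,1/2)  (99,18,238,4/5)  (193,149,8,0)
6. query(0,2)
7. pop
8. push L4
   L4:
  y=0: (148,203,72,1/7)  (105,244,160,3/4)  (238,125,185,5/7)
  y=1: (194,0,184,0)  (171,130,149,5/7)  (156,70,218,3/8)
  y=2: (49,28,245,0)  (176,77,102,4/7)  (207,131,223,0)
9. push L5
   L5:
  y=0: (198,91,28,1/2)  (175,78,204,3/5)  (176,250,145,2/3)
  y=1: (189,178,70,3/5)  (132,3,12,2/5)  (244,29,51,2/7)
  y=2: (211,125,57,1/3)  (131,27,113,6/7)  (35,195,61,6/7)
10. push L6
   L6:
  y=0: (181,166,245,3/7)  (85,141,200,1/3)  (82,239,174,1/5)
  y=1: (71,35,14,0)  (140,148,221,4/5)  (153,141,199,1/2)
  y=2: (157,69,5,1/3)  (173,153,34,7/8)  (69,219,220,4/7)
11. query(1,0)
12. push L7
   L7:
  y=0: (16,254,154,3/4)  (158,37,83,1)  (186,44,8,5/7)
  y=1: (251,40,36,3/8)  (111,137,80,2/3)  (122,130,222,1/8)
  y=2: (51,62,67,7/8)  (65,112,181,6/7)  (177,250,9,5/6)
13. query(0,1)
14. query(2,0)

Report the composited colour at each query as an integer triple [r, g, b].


(0,2) stack=L1,L2; from [0,0,0]:
+L1 (α=1/8) → [11/8, 3/4, 167/8]
+L2 (α=3/4) → [1091/32, 2151/16, 2591/32]
→ [34, 134, 81]

query (0,2) [L1,L3] — begin 0,0,0
+L1 (α=1/8) → [11/8, 3/4, 167/8]
+L3 (α=1/2) → [1347/16, 619/8, 751/16]
rounded: [84, 77, 47]

at x=1,y=0 over L1,L4,L5,L6:
after L1 α=1/3: [19, 254/3, 140/3]
after L4 α=3/4: [167/2, 1225/6, 395/3]
after L5 α=3/5: [692/5, 1927/15, 2626/15]
after L6 α=1/3: [603/5, 5969/45, 8252/45]
→ [121, 133, 183]

query (0,1) [L1,L4,L5,L6,L7] — begin 0,0,0
after L1 α=1/2: [79/2, 31, 100]
after L4 α=0: [79/2, 31, 100]
after L5 α=3/5: [646/5, 596/5, 82]
after L6 α=0: [646/5, 596/5, 82]
after L7 α=3/8: [1399/8, 179/2, 259/4]
= [175, 90, 65]

(2,0) stack=L1,L4,L5,L6,L7; from [0,0,0]:
L1 α=3/7: [54/7, 3/7, 318/7]
L4 α=5/7: [8438/49, 4381/49, 7111/49]
L5 α=2/3: [8562/49, 9627/49, 7107/49]
L6 α=1/5: [38266/245, 50219/245, 36954/245]
L7 α=5/7: [304382/1715, 154338/1715, 83708/1715]
rounded: [177, 90, 49]


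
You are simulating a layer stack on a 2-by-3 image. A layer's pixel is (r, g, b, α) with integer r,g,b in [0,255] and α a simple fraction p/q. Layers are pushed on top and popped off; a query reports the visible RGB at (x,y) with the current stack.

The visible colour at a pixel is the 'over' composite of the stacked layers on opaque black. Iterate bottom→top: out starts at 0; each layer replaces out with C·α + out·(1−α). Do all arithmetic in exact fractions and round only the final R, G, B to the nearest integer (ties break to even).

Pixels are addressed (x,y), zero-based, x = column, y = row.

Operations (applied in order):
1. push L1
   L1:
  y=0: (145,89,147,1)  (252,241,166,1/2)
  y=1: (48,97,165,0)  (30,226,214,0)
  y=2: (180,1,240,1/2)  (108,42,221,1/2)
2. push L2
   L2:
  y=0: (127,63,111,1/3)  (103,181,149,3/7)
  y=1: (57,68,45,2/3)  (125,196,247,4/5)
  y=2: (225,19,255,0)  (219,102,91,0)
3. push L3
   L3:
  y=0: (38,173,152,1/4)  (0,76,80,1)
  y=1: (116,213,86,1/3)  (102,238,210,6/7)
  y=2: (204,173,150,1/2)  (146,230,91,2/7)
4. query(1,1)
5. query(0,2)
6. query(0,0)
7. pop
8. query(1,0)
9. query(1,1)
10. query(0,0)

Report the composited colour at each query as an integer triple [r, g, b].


at x=1,y=1 over L1,L2,L3:
L1 α=0: [0, 0, 0]
L2 α=4/5: [100, 784/5, 988/5]
L3 α=6/7: [712/7, 1132/5, 7288/35]
= [102, 226, 208]

query (0,2) [L1,L2,L3] — begin 0,0,0
+L1 (α=1/2) → [90, 1/2, 120]
+L2 (α=0) → [90, 1/2, 120]
+L3 (α=1/2) → [147, 347/4, 135]
→ [147, 87, 135]

(0,0) stack=L1,L2,L3; from [0,0,0]:
after L1 α=1: [145, 89, 147]
after L2 α=1/3: [139, 241/3, 135]
after L3 α=1/4: [455/4, 207/2, 557/4]
rounded: [114, 104, 139]

at x=1,y=0 over L1,L2:
+L1 (α=1/2) → [126, 241/2, 83]
+L2 (α=3/7) → [813/7, 1025/7, 779/7]
= [116, 146, 111]

query (1,1) [L1,L2] — begin 0,0,0
L1 α=0: [0, 0, 0]
L2 α=4/5: [100, 784/5, 988/5]
rounded: [100, 157, 198]

query (0,0) [L1,L2] — begin 0,0,0
after L1 α=1: [145, 89, 147]
after L2 α=1/3: [139, 241/3, 135]
→ [139, 80, 135]


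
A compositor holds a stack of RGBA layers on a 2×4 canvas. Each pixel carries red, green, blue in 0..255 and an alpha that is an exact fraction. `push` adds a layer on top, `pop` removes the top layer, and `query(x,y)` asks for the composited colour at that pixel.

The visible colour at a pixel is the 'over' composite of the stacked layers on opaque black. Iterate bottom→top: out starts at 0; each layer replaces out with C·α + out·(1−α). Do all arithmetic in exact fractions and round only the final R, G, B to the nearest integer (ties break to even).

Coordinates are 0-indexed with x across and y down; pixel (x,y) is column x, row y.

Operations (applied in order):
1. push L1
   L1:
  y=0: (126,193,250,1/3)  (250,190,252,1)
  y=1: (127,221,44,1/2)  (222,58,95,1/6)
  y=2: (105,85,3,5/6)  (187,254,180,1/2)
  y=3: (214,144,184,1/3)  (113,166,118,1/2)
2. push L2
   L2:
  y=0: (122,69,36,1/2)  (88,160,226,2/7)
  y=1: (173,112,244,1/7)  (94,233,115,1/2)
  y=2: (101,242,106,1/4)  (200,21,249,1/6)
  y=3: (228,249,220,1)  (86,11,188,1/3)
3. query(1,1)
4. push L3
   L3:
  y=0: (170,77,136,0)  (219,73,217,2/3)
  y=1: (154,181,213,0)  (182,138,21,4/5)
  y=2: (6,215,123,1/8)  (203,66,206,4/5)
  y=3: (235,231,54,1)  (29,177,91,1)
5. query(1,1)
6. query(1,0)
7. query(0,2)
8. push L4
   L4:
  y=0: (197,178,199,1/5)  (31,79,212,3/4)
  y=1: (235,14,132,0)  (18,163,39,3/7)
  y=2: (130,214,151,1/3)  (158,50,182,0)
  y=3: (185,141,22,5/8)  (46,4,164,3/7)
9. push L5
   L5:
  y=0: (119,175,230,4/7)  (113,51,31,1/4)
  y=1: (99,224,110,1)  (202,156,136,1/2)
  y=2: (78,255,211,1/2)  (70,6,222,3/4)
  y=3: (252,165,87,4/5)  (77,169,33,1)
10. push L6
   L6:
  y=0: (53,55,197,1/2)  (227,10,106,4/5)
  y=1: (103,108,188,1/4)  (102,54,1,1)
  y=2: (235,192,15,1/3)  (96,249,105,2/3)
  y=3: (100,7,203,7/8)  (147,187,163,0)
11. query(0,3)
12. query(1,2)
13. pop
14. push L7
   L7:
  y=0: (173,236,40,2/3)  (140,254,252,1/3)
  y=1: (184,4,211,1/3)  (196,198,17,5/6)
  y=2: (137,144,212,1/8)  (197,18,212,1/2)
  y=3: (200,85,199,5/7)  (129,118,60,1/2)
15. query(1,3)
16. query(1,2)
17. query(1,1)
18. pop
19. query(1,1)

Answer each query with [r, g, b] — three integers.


(1,1) stack=L1,L2; from [0,0,0]:
after L1 α=1/6: [37, 29/3, 95/6]
after L2 α=1/2: [131/2, 364/3, 785/12]
→ [66, 121, 65]

(1,1) stack=L1,L2,L3; from [0,0,0]:
after L1 α=1/6: [37, 29/3, 95/6]
after L2 α=1/2: [131/2, 364/3, 785/12]
after L3 α=4/5: [1587/10, 404/3, 1793/60]
= [159, 135, 30]

query (1,0) [L1,L2,L3] — begin 0,0,0
+L1 (α=1) → [250, 190, 252]
+L2 (α=2/7) → [1426/7, 1270/7, 1712/7]
+L3 (α=2/3) → [4492/21, 764/7, 4750/21]
→ [214, 109, 226]

query (0,2) [L1,L2,L3] — begin 0,0,0
after L1 α=5/6: [175/2, 425/6, 5/2]
after L2 α=1/4: [727/8, 909/8, 227/8]
after L3 α=1/8: [5137/64, 8083/64, 2573/64]
→ [80, 126, 40]

at x=0,y=3 over L1,L2,L3,L4,L5,L6:
+L1 (α=1/3) → [214/3, 48, 184/3]
+L2 (α=1) → [228, 249, 220]
+L3 (α=1) → [235, 231, 54]
+L4 (α=5/8) → [815/4, 699/4, 34]
+L5 (α=4/5) → [4847/20, 3339/20, 382/5]
+L6 (α=7/8) → [18847/160, 4319/160, 7487/40]
→ [118, 27, 187]

at x=1,y=2 over L1,L2,L3,L4,L5,L6:
after L1 α=1/2: [187/2, 127, 90]
after L2 α=1/6: [445/4, 328/3, 233/2]
after L3 α=4/5: [3693/20, 224/3, 1881/10]
after L4 α=0: [3693/20, 224/3, 1881/10]
after L5 α=3/4: [7893/80, 139/6, 8541/40]
after L6 α=2/3: [7751/80, 3127/18, 5647/40]
= [97, 174, 141]

at x=1,y=3 over L1,L2,L3,L4,L5,L7:
after L1 α=1/2: [113/2, 83, 59]
after L2 α=1/3: [199/3, 59, 102]
after L3 α=1: [29, 177, 91]
after L4 α=3/7: [254/7, 720/7, 856/7]
after L5 α=1: [77, 169, 33]
after L7 α=1/2: [103, 287/2, 93/2]
rounded: [103, 144, 46]

(1,2) stack=L1,L2,L3,L4,L5,L7; from [0,0,0]:
+L1 (α=1/2) → [187/2, 127, 90]
+L2 (α=1/6) → [445/4, 328/3, 233/2]
+L3 (α=4/5) → [3693/20, 224/3, 1881/10]
+L4 (α=0) → [3693/20, 224/3, 1881/10]
+L5 (α=3/4) → [7893/80, 139/6, 8541/40]
+L7 (α=1/2) → [23653/160, 247/12, 17021/80]
rounded: [148, 21, 213]

(1,1) stack=L1,L2,L3,L4,L5,L7; from [0,0,0]:
after L1 α=1/6: [37, 29/3, 95/6]
after L2 α=1/2: [131/2, 364/3, 785/12]
after L3 α=4/5: [1587/10, 404/3, 1793/60]
after L4 α=3/7: [492/5, 3083/21, 3548/105]
after L5 α=1/2: [751/5, 6359/42, 8914/105]
after L7 α=5/6: [5651/30, 47939/252, 17839/630]
rounded: [188, 190, 28]

query (1,1) [L1,L2,L3,L4,L5] — begin 0,0,0
L1 α=1/6: [37, 29/3, 95/6]
L2 α=1/2: [131/2, 364/3, 785/12]
L3 α=4/5: [1587/10, 404/3, 1793/60]
L4 α=3/7: [492/5, 3083/21, 3548/105]
L5 α=1/2: [751/5, 6359/42, 8914/105]
rounded: [150, 151, 85]


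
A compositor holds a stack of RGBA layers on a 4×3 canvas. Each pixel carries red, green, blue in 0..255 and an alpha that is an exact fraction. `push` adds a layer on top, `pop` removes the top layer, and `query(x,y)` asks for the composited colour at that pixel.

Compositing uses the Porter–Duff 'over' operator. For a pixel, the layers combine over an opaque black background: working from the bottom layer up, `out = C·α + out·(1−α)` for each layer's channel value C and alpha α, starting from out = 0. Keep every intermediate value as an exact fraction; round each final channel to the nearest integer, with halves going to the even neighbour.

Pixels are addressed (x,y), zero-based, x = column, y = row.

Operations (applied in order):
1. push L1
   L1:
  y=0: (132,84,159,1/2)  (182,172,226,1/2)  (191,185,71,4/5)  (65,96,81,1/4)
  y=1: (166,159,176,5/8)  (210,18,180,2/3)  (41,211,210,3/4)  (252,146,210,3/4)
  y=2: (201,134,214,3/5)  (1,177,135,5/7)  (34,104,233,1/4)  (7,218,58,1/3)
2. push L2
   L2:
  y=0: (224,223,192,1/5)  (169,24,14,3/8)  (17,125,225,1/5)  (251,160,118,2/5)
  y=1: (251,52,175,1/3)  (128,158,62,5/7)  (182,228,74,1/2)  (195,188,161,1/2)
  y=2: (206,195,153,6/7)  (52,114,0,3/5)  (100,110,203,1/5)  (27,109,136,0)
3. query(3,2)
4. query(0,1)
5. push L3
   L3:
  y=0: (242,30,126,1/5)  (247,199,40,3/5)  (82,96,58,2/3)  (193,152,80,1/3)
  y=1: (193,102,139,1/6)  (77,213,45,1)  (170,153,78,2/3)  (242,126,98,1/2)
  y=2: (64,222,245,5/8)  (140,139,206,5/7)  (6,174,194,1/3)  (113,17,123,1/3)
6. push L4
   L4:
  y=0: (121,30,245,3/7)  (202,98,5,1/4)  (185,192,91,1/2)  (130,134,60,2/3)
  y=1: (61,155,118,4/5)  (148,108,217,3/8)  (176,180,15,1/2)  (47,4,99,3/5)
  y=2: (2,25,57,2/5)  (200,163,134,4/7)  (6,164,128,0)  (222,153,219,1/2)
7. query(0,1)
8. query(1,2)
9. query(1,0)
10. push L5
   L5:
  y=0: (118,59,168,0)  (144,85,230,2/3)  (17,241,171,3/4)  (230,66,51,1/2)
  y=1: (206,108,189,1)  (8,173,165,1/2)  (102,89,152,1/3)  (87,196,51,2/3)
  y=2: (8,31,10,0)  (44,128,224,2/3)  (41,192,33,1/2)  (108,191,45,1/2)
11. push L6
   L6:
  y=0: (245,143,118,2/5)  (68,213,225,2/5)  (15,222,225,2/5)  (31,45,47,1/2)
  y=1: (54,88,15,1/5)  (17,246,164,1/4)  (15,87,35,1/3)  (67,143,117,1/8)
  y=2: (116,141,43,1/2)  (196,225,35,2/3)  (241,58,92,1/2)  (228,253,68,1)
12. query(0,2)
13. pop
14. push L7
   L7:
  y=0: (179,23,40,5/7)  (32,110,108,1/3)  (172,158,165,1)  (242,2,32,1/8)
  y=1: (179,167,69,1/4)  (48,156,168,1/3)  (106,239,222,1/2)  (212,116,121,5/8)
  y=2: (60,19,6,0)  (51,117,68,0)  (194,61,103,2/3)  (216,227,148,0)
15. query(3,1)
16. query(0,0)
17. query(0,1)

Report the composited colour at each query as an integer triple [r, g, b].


(3,2) stack=L1,L2; from [0,0,0]:
L1 α=1/3: [7/3, 218/3, 58/3]
L2 α=0: [7/3, 218/3, 58/3]
= [2, 73, 19]

at x=0,y=1 over L1,L2:
L1 α=5/8: [415/4, 795/8, 110]
L2 α=1/3: [917/6, 1003/12, 395/3]
= [153, 84, 132]

at x=0,y=1 over L1,L2,L3,L4:
after L1 α=5/8: [415/4, 795/8, 110]
after L2 α=1/3: [917/6, 1003/12, 395/3]
after L3 α=1/6: [5743/36, 6239/72, 1196/9]
after L4 α=4/5: [14527/180, 50879/360, 5444/45]
→ [81, 141, 121]

at x=1,y=2 over L1,L2,L3,L4:
+L1 (α=5/7) → [5/7, 885/7, 675/7]
+L2 (α=3/5) → [1102/35, 4164/35, 270/7]
+L3 (α=5/7) → [26704/245, 32653/245, 7750/49]
+L4 (α=4/7) → [276112/1715, 257699/1715, 49514/343]
= [161, 150, 144]

(1,0) stack=L1,L2,L3,L4; from [0,0,0]:
after L1 α=1/2: [91, 86, 113]
after L2 α=3/8: [481/4, 251/4, 607/8]
after L3 α=3/5: [1963/10, 289/2, 1087/20]
after L4 α=1/4: [7909/40, 1063/8, 3361/80]
rounded: [198, 133, 42]

(0,2) stack=L1,L2,L3,L4,L5,L6; from [0,0,0]:
after L1 α=3/5: [603/5, 402/5, 642/5]
after L2 α=6/7: [969/5, 6252/35, 5232/35]
after L3 α=5/8: [4507/40, 28803/140, 58571/280]
after L4 α=2/5: [13681/200, 93409/700, 207633/1400]
after L5 α=0: [13681/200, 93409/700, 207633/1400]
after L6 α=1/2: [36881/400, 192109/1400, 267833/2800]
= [92, 137, 96]

at x=3,y=1 over L1,L2,L3,L4,L5,L7:
after L1 α=3/4: [189, 219/2, 315/2]
after L2 α=1/2: [192, 595/4, 637/4]
after L3 α=1/2: [217, 1099/8, 1029/8]
after L4 α=3/5: [115, 1147/20, 2217/20]
after L5 α=2/3: [289/3, 8987/60, 1419/20]
after L7 α=5/8: [1349/8, 20587/160, 16357/160]
rounded: [169, 129, 102]

(0,0) stack=L1,L2,L3,L4,L5,L7; from [0,0,0]:
+L1 (α=1/2) → [66, 42, 159/2]
+L2 (α=1/5) → [488/5, 391/5, 102]
+L3 (α=1/5) → [3162/25, 1714/25, 534/5]
+L4 (α=3/7) → [21723/175, 9106/175, 5811/35]
+L5 (α=0) → [21723/175, 9106/175, 5811/35]
+L7 (α=5/7) → [200071/1225, 38337/1225, 18622/245]
→ [163, 31, 76]

(0,1) stack=L1,L2,L3,L4,L5,L7; from [0,0,0]:
+L1 (α=5/8) → [415/4, 795/8, 110]
+L2 (α=1/3) → [917/6, 1003/12, 395/3]
+L3 (α=1/6) → [5743/36, 6239/72, 1196/9]
+L4 (α=4/5) → [14527/180, 50879/360, 5444/45]
+L5 (α=1) → [206, 108, 189]
+L7 (α=1/4) → [797/4, 491/4, 159]
→ [199, 123, 159]


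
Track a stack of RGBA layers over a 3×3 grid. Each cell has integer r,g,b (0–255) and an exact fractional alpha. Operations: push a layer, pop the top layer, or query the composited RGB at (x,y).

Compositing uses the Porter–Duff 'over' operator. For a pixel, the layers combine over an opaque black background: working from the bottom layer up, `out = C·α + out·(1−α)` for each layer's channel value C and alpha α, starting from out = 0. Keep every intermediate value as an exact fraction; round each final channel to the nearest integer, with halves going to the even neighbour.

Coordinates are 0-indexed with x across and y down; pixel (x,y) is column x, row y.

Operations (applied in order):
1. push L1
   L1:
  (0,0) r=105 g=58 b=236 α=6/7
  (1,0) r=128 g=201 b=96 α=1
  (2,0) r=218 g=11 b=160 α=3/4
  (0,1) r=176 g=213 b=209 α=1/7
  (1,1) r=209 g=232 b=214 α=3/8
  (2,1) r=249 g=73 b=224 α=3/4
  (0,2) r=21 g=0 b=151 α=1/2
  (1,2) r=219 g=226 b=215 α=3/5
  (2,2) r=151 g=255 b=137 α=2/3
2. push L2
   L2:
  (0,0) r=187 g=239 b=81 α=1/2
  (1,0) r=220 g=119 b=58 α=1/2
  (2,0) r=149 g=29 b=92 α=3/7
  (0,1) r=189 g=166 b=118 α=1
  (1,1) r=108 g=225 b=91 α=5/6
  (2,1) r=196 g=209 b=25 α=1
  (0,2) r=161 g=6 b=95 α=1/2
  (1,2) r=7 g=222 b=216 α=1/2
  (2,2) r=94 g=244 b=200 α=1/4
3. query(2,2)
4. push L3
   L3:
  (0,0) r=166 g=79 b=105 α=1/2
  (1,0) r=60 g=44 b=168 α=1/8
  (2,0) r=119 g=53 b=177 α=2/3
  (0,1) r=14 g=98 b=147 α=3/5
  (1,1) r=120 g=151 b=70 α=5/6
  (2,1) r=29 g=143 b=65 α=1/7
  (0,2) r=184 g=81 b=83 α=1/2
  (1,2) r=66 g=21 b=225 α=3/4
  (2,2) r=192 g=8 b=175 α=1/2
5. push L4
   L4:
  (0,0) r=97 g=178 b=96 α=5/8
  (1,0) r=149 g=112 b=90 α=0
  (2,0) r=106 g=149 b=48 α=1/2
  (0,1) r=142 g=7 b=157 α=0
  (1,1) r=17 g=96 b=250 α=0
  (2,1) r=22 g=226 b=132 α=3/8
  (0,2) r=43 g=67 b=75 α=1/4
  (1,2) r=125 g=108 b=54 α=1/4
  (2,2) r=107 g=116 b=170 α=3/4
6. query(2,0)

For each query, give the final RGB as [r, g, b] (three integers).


(2,2) stack=L1,L2; from [0,0,0]:
after L1 α=2/3: [302/3, 170, 274/3]
after L2 α=1/4: [99, 377/2, 237/2]
= [99, 188, 118]

query (2,0) [L1,L2,L3,L4] — begin 0,0,0
+L1 (α=3/4) → [327/2, 33/4, 120]
+L2 (α=3/7) → [1101/7, 120/7, 108]
+L3 (α=2/3) → [2767/21, 862/21, 154]
+L4 (α=1/2) → [4993/42, 3991/42, 101]
→ [119, 95, 101]
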